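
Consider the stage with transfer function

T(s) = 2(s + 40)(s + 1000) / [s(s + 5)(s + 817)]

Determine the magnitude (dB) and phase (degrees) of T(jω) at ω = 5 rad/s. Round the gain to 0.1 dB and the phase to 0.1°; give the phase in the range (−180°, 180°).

8.9 dB, -127.9°

At s = jω = j5:
zero (s+40): 40 + j5 → |·| = √(40²+5²) = √1625 ≈ 40.311, ∠ = arctan(5/40) ≈ 7.13°
zero (s+1000): 1000 + j5 → |·| = √(1000²+5²) = √1000025 ≈ 1000, ∠ = arctan(5/1000) ≈ 0.29°
pole (s+5): 5 + j5 → |·| = √(5²+5²) = √50 ≈ 7.0711, ∠ = arctan(5/5) ≈ 45.00°
pole (s+817): 817 + j5 → |·| = √(817²+5²) = √667514 ≈ 817.02, ∠ = arctan(5/817) ≈ 0.35°
pole at origin: |s| = 5, ∠ = 90.00° (in denominator)
|T| = 2 · 40311 / 28886 ≈ 2.791
Gain = 20 log₁₀(2.791) ≈ 8.92 dB
∠T = 7.42° − 135.35° = -127.93°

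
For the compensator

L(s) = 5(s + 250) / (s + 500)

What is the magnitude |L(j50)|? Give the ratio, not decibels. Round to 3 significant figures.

2.54

At s = jω = j50:
zero (s+250): 250 + j50 → |·| = √(250²+50²) = √65000 ≈ 254.95, ∠ = arctan(50/250) ≈ 11.31°
pole (s+500): 500 + j50 → |·| = √(500²+50²) = √252500 ≈ 502.49, ∠ = arctan(50/500) ≈ 5.71°
|L| = 5 · 254.95 / 502.49 ≈ 2.5369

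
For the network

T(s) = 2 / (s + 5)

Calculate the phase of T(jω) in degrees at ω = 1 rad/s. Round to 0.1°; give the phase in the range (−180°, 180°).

-11.3°

Substitute s = j1:
Numerator: 2 = 2 + j0
Denominator: (j1) + 5 = 5 + j1
|N| = √(2² + 0²) ≈ 2, ∠N ≈ 0.00°
|D| = √(5² + 1²) ≈ 5.099, ∠D ≈ 11.31°
∠T = 0.00° − 11.31° = -11.31°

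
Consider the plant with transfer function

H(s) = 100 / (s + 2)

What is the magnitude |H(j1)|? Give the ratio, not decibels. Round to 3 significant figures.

44.7

At s = jω = j1:
pole (s+2): 2 + j1 → |·| = √(2²+1²) = √5 ≈ 2.2361, ∠ = arctan(1/2) ≈ 26.57°
|H| = 100 / 2.2361 ≈ 44.721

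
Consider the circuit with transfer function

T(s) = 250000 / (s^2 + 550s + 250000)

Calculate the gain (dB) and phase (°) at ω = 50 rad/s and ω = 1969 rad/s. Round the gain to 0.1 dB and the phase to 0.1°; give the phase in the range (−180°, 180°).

At s = jω = j50:
quadratic: (j50)² + 550·j50 + 250000 = 247500 + j27500 → |·| ≈ 2.4902e+05, ∠ ≈ 6.34°
|T| = 250000 / 2.4902e+05 ≈ 1.0039
Gain = 20 log₁₀(1.0039) ≈ 0.03 dB
∠T = 0.00° − 6.34° = -6.34°

At s = jω = j1969:
quadratic: (j1969)² + 550·j1969 + 250000 = -3626961 + j1082950 → |·| ≈ 3.7852e+06, ∠ ≈ 163.38°
|T| = 250000 / 3.7852e+06 ≈ 0.066047
Gain = 20 log₁₀(0.066047) ≈ -23.60 dB
∠T = 0.00° − 163.38° = -163.38°

ω = 50: 0.0 dB, -6.3°; ω = 1969: -23.6 dB, -163.4°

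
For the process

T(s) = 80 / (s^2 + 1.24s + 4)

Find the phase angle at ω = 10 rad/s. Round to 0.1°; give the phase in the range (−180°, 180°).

-172.6°

At s = jω = j10:
quadratic: (j10)² + 1.24·j10 + 4 = -96 + j12.4 → |·| ≈ 96.798, ∠ ≈ 172.64°
∠T = 0.00° − 172.64° = -172.64°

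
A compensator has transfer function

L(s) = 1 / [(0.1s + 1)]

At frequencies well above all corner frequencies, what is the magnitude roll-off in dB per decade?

Each pole contributes −20 dB/decade at high frequency; each zero contributes +20 dB/decade.
Net: 0 zero(s) − 1 pole(s) → -20 dB/decade.

-20 dB/decade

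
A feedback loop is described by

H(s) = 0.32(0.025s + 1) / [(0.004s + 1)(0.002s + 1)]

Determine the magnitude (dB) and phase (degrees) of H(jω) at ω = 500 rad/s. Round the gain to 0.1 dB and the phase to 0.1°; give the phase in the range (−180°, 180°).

2.1 dB, -23.0°

At ω = 500 rad/s:
zero (1 + j500·0.025) = 1 + j12.5 → |·| ≈ 12.54, ∠ ≈ 85.43°
pole (1 + j500·0.004) = 1 + j2 → |·| ≈ 2.2361, ∠ ≈ 63.43°
pole (1 + j500·0.002) = 1 + j1 → |·| ≈ 1.4142, ∠ ≈ 45.00°
|H| = 0.32 · 12.54 / (2.2361 · 1.4142) ≈ 1.269
Gain = 20 log₁₀(1.269) ≈ 2.07 dB
∠H = (85.43°) − (63.43° + 45.00°) = -23.00°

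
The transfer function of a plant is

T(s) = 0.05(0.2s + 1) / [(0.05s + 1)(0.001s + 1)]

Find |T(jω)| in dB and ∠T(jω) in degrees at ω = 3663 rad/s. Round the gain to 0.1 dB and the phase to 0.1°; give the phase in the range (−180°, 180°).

-25.6 dB, -74.5°

At ω = 3663 rad/s:
zero (1 + j3663·0.2) = 1 + j732.6 → |·| ≈ 732.6, ∠ ≈ 89.92°
pole (1 + j3663·0.05) = 1 + j183.15 → |·| ≈ 183.15, ∠ ≈ 89.69°
pole (1 + j3663·0.001) = 1 + j3.663 → |·| ≈ 3.797, ∠ ≈ 74.73°
|T| = 0.05 · 732.6 / (183.15 · 3.797) ≈ 0.052673
Gain = 20 log₁₀(0.052673) ≈ -25.57 dB
∠T = (89.92°) − (89.69° + 74.73°) = -74.50°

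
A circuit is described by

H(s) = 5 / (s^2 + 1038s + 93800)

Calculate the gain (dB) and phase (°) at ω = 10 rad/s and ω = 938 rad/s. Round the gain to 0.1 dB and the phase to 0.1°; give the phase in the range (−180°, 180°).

Substitute s = j10:
Numerator: 5 = 5 + j0
Denominator: (j10)^2 + 1038(j10) + 93800 = 93700 + j10380
|N| = √(5² + 0²) ≈ 5, ∠N ≈ 0.00°
|D| = √(93700² + 10380²) ≈ 94273, ∠D ≈ 6.32°
|H| = 5 / 94273 ≈ 5.3037e-05
Gain = 20 log₁₀(5.3037e-05) ≈ -85.51 dB
∠H = 0.00° − 6.32° = -6.32°

Substitute s = j938:
Numerator: 5 = 5 + j0
Denominator: (j938)^2 + 1038(j938) + 93800 = -786044 + j973644
|N| = √(5² + 0²) ≈ 5, ∠N ≈ 0.00°
|D| = √(786044² + 973644²) ≈ 1.2513e+06, ∠D ≈ 128.91°
|H| = 5 / 1.2513e+06 ≈ 3.9958e-06
Gain = 20 log₁₀(3.9958e-06) ≈ -107.97 dB
∠H = 0.00° − 128.91° = -128.91°

ω = 10: -85.5 dB, -6.3°; ω = 938: -108.0 dB, -128.9°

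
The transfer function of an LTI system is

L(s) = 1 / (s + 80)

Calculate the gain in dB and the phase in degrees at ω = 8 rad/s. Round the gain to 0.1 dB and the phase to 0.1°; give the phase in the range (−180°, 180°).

At s = jω = j8:
pole (s+80): 80 + j8 → |·| = √(80²+8²) = √6464 ≈ 80.399, ∠ = arctan(8/80) ≈ 5.71°
|L| = 1 / 80.399 ≈ 0.012438
Gain = 20 log₁₀(0.012438) ≈ -38.10 dB
∠L = 0.00° − 5.71° = -5.71°

-38.1 dB, -5.7°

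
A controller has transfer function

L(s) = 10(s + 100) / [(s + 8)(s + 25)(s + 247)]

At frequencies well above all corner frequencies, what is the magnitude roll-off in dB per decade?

Each pole contributes −20 dB/decade at high frequency; each zero contributes +20 dB/decade.
Net: 1 zero(s) − 3 pole(s) → -40 dB/decade.

-40 dB/decade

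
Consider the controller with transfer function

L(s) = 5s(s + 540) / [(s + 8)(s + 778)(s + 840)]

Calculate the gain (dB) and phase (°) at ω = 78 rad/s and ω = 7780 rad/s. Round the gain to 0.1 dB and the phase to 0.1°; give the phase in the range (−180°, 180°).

At s = jω = j78:
zero (s+540): 540 + j78 → |·| = √(540²+78²) = √297684 ≈ 545.6, ∠ = arctan(78/540) ≈ 8.22°
zero at origin: s = j78 → |·| = 78, ∠ = 90.00°
pole (s+8): 8 + j78 → |·| = √(8²+78²) = √6148 ≈ 78.409, ∠ = arctan(78/8) ≈ 84.14°
pole (s+778): 778 + j78 → |·| = √(778²+78²) = √611368 ≈ 781.9, ∠ = arctan(78/778) ≈ 5.73°
pole (s+840): 840 + j78 → |·| = √(840²+78²) = √711684 ≈ 843.61, ∠ = arctan(78/840) ≈ 5.31°
|L| = 5 · 42557 / 5.172e+07 ≈ 0.0041142
Gain = 20 log₁₀(0.0041142) ≈ -47.71 dB
∠L = 98.22° − 95.18° = 3.04°

At s = jω = j7780:
zero (s+540): 540 + j7780 → |·| = √(540²+7780²) = √60820000 ≈ 7798.7, ∠ = arctan(7780/540) ≈ 86.03°
zero at origin: s = j7780 → |·| = 7780, ∠ = 90.00°
pole (s+8): 8 + j7780 → |·| = √(8²+7780²) = √60528464 ≈ 7780, ∠ = arctan(7780/8) ≈ 89.94°
pole (s+778): 778 + j7780 → |·| = √(778²+7780²) = √61133684 ≈ 7818.8, ∠ = arctan(7780/778) ≈ 84.29°
pole (s+840): 840 + j7780 → |·| = √(840²+7780²) = √61234000 ≈ 7825.2, ∠ = arctan(7780/840) ≈ 83.84°
|L| = 5 · 6.0674e+07 / 4.7601e+11 ≈ 0.00063732
Gain = 20 log₁₀(0.00063732) ≈ -63.91 dB
∠L = 176.03° − 258.07° = -82.04°

ω = 78: -47.7 dB, 3.0°; ω = 7780: -63.9 dB, -82.0°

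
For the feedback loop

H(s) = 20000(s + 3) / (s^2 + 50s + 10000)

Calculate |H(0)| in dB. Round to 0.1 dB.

H(0) = 20000·3 / 10000 = 6
20 log₁₀(6) ≈ 15.56 dB

15.6 dB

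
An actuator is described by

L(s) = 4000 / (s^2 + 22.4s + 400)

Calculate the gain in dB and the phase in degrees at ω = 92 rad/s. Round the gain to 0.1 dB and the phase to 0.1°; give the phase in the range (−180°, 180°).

-6.4 dB, -165.7°

At s = jω = j92:
quadratic: (j92)² + 22.4·j92 + 400 = -8064 + j2060.8 → |·| ≈ 8323.2, ∠ ≈ 165.66°
|L| = 4000 / 8323.2 ≈ 0.48058
Gain = 20 log₁₀(0.48058) ≈ -6.36 dB
∠L = 0.00° − 165.66° = -165.66°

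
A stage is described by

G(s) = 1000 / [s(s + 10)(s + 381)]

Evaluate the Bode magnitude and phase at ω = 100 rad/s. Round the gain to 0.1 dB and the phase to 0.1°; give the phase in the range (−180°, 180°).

At s = jω = j100:
pole (s+10): 10 + j100 → |·| = √(10²+100²) = √10100 ≈ 100.5, ∠ = arctan(100/10) ≈ 84.29°
pole (s+381): 381 + j100 → |·| = √(381²+100²) = √155161 ≈ 393.9, ∠ = arctan(100/381) ≈ 14.71°
pole at origin: |s| = 100, ∠ = 90.00° (in denominator)
|G| = 1000 / 3.9587e+06 ≈ 0.00025261
Gain = 20 log₁₀(0.00025261) ≈ -71.95 dB
∠G = 0.00° − 189.00° = -189.00° ≡ 171.00° (principal value)

-72.0 dB, 171.0°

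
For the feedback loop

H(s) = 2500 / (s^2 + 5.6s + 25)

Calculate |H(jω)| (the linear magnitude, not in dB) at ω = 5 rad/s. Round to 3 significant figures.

At s = jω = j5:
quadratic: (j5)² + 5.6·j5 + 25 = 0 + j28 → |·| ≈ 28, ∠ ≈ 90.00°
|H| = 2500 / 28 ≈ 89.286

89.3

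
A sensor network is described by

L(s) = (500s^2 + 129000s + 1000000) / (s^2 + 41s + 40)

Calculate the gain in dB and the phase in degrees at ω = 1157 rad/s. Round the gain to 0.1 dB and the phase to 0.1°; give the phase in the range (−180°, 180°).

Substitute s = j1157:
Numerator: 500(j1157)^2 + 129000(j1157) + 1000000 = -668324500 + j149253000
Denominator: (j1157)^2 + 41(j1157) + 40 = -1338609 + j47437
|N| = √(668324500² + 149253000²) ≈ 6.8479e+08, ∠N ≈ 167.41°
|D| = √(1338609² + 47437²) ≈ 1.3394e+06, ∠D ≈ 177.97°
|L| = 6.8479e+08 / 1.3394e+06 ≈ 511.27
Gain = 20 log₁₀(511.27) ≈ 54.17 dB
∠L = 167.41° − 177.97° = -10.56°

54.2 dB, -10.6°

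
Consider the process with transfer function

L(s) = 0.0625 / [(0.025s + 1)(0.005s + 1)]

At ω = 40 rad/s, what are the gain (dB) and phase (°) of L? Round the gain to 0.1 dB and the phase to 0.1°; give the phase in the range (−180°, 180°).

At ω = 40 rad/s:
pole (1 + j40·0.025) = 1 + j1 → |·| ≈ 1.4142, ∠ ≈ 45.00°
pole (1 + j40·0.005) = 1 + j0.2 → |·| ≈ 1.0198, ∠ ≈ 11.31°
|L| = 0.0625 · 1 / (1.4142 · 1.0198) ≈ 0.043337
Gain = 20 log₁₀(0.043337) ≈ -27.26 dB
∠L = (0°) − (45.00° + 11.31°) = -56.31°

-27.3 dB, -56.3°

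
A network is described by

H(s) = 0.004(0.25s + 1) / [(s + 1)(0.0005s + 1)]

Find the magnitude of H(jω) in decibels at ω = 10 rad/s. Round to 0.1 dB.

-59.4 dB

At ω = 10 rad/s:
zero (1 + j10·0.25) = 1 + j2.5 → |·| ≈ 2.6926, ∠ ≈ 68.20°
pole (1 + j10·1) = 1 + j10 → |·| ≈ 10.05, ∠ ≈ 84.29°
pole (1 + j10·0.0005) = 1 + j0.005 → |·| ≈ 1, ∠ ≈ 0.29°
|H| = 0.004 · 2.6926 / (10.05 · 1) ≈ 0.0010717
Gain = 20 log₁₀(0.0010717) ≈ -59.40 dB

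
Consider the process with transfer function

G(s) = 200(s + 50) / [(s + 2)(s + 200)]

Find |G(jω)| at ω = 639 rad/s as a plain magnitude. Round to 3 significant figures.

At s = jω = j639:
zero (s+50): 50 + j639 → |·| = √(50²+639²) = √410821 ≈ 640.95, ∠ = arctan(639/50) ≈ 85.53°
pole (s+2): 2 + j639 → |·| = √(2²+639²) = √408325 ≈ 639, ∠ = arctan(639/2) ≈ 89.82°
pole (s+200): 200 + j639 → |·| = √(200²+639²) = √448321 ≈ 669.57, ∠ = arctan(639/200) ≈ 72.62°
|G| = 200 · 640.95 / 4.2786e+05 ≈ 0.29961

0.300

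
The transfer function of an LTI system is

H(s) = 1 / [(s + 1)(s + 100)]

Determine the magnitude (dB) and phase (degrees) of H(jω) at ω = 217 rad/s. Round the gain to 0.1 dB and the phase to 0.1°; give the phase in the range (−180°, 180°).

At s = jω = j217:
pole (s+1): 1 + j217 → |·| = √(1²+217²) = √47090 ≈ 217, ∠ = arctan(217/1) ≈ 89.74°
pole (s+100): 100 + j217 → |·| = √(100²+217²) = √57089 ≈ 238.93, ∠ = arctan(217/100) ≈ 65.26°
|H| = 1 / 51848 ≈ 1.9287e-05
Gain = 20 log₁₀(1.9287e-05) ≈ -94.29 dB
∠H = 0.00° − 155.00° = -155.00°

-94.3 dB, -155.0°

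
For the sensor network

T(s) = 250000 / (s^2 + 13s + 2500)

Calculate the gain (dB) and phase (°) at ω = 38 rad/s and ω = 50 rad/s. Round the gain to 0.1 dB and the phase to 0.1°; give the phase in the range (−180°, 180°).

ω = 38: 46.6 dB, -25.1°; ω = 50: 51.7 dB, -90.0°

At s = jω = j38:
quadratic: (j38)² + 13·j38 + 2500 = 1056 + j494 → |·| ≈ 1165.8, ∠ ≈ 25.07°
|T| = 250000 / 1165.8 ≈ 214.45
Gain = 20 log₁₀(214.45) ≈ 46.63 dB
∠T = 0.00° − 25.07° = -25.07°

At s = jω = j50:
quadratic: (j50)² + 13·j50 + 2500 = 0 + j650 → |·| ≈ 650, ∠ ≈ 90.00°
|T| = 250000 / 650 ≈ 384.62
Gain = 20 log₁₀(384.62) ≈ 51.70 dB
∠T = 0.00° − 90.00° = -90.00°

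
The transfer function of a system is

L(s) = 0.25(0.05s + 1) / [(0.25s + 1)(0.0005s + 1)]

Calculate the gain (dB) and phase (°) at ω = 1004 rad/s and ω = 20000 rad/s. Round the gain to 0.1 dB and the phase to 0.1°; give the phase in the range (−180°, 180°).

ω = 1004: -27.0 dB, -27.6°; ω = 20000: -46.1 dB, -84.3°

At ω = 1004 rad/s:
zero (1 + j1004·0.05) = 1 + j50.2 → |·| ≈ 50.21, ∠ ≈ 88.86°
pole (1 + j1004·0.25) = 1 + j251 → |·| ≈ 251, ∠ ≈ 89.77°
pole (1 + j1004·0.0005) = 1 + j0.502 → |·| ≈ 1.1189, ∠ ≈ 26.66°
|L| = 0.25 · 50.21 / (251 · 1.1189) ≈ 0.044696
Gain = 20 log₁₀(0.044696) ≈ -26.99 dB
∠L = (88.86°) − (89.77° + 26.66°) = -27.57°

At ω = 20000 rad/s:
zero (1 + j20000·0.05) = 1 + j1000 → |·| ≈ 1000, ∠ ≈ 89.94°
pole (1 + j20000·0.25) = 1 + j5000 → |·| ≈ 5000, ∠ ≈ 89.99°
pole (1 + j20000·0.0005) = 1 + j10 → |·| ≈ 10.05, ∠ ≈ 84.29°
|L| = 0.25 · 1000 / (5000 · 10.05) ≈ 0.0049751
Gain = 20 log₁₀(0.0049751) ≈ -46.06 dB
∠L = (89.94°) − (89.99° + 84.29°) = -84.34°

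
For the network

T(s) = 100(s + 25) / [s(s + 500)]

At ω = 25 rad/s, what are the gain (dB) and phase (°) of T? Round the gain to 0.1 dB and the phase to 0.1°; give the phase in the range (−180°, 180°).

-11.0 dB, -47.9°

At s = jω = j25:
zero (s+25): 25 + j25 → |·| = √(25²+25²) = √1250 ≈ 35.355, ∠ = arctan(25/25) ≈ 45.00°
pole (s+500): 500 + j25 → |·| = √(500²+25²) = √250625 ≈ 500.62, ∠ = arctan(25/500) ≈ 2.86°
pole at origin: |s| = 25, ∠ = 90.00° (in denominator)
|T| = 100 · 35.355 / 12516 ≈ 0.28248
Gain = 20 log₁₀(0.28248) ≈ -10.98 dB
∠T = 45.00° − 92.86° = -47.86°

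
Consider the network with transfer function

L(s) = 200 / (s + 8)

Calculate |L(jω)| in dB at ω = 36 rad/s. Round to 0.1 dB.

14.7 dB

Substitute s = j36:
Numerator: 200 = 200 + j0
Denominator: (j36) + 8 = 8 + j36
|N| = √(200² + 0²) ≈ 200, ∠N ≈ 0.00°
|D| = √(8² + 36²) ≈ 36.878, ∠D ≈ 77.47°
|L| = 200 / 36.878 ≈ 5.4233
Gain = 20 log₁₀(5.4233) ≈ 14.69 dB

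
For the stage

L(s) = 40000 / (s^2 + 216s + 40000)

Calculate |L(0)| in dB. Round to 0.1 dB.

0.0 dB

L(0) = 40000 / 40000 = 1
20 log₁₀(1) ≈ 0.00 dB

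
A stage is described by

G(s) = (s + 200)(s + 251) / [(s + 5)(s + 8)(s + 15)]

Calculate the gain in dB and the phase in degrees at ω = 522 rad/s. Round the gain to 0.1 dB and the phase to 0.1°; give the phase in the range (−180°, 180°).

-52.9 dB, -133.6°

At s = jω = j522:
zero (s+200): 200 + j522 → |·| = √(200²+522²) = √312484 ≈ 559, ∠ = arctan(522/200) ≈ 69.04°
zero (s+251): 251 + j522 → |·| = √(251²+522²) = √335485 ≈ 579.21, ∠ = arctan(522/251) ≈ 64.32°
pole (s+5): 5 + j522 → |·| = √(5²+522²) = √272509 ≈ 522.02, ∠ = arctan(522/5) ≈ 89.45°
pole (s+8): 8 + j522 → |·| = √(8²+522²) = √272548 ≈ 522.06, ∠ = arctan(522/8) ≈ 89.12°
pole (s+15): 15 + j522 → |·| = √(15²+522²) = √272709 ≈ 522.22, ∠ = arctan(522/15) ≈ 88.35°
|G| = 1 · 3.2378e+05 / 1.4232e+08 ≈ 0.002275
Gain = 20 log₁₀(0.002275) ≈ -52.86 dB
∠G = 133.36° − 266.92° = -133.56°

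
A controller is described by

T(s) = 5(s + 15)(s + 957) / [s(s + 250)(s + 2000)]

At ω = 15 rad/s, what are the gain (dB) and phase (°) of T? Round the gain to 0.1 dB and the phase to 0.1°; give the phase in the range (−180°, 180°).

-37.4 dB, -48.0°

At s = jω = j15:
zero (s+15): 15 + j15 → |·| = √(15²+15²) = √450 ≈ 21.213, ∠ = arctan(15/15) ≈ 45.00°
zero (s+957): 957 + j15 → |·| = √(957²+15²) = √916074 ≈ 957.12, ∠ = arctan(15/957) ≈ 0.90°
pole (s+250): 250 + j15 → |·| = √(250²+15²) = √62725 ≈ 250.45, ∠ = arctan(15/250) ≈ 3.43°
pole (s+2000): 2000 + j15 → |·| = √(2000²+15²) = √4000225 ≈ 2000.1, ∠ = arctan(15/2000) ≈ 0.43°
pole at origin: |s| = 15, ∠ = 90.00° (in denominator)
|T| = 5 · 20303 / 7.5139e+06 ≈ 0.01351
Gain = 20 log₁₀(0.01351) ≈ -37.39 dB
∠T = 45.90° − 93.86° = -47.96°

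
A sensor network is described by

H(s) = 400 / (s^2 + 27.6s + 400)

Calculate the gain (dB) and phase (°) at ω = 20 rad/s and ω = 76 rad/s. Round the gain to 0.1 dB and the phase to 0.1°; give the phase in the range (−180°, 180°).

At s = jω = j20:
quadratic: (j20)² + 27.6·j20 + 400 = 0 + j552 → |·| ≈ 552, ∠ ≈ 90.00°
|H| = 400 / 552 ≈ 0.72464
Gain = 20 log₁₀(0.72464) ≈ -2.80 dB
∠H = 0.00° − 90.00° = -90.00°

At s = jω = j76:
quadratic: (j76)² + 27.6·j76 + 400 = -5376 + j2097.6 → |·| ≈ 5770.7, ∠ ≈ 158.69°
|H| = 400 / 5770.7 ≈ 0.069316
Gain = 20 log₁₀(0.069316) ≈ -23.18 dB
∠H = 0.00° − 158.69° = -158.69°

ω = 20: -2.8 dB, -90.0°; ω = 76: -23.2 dB, -158.7°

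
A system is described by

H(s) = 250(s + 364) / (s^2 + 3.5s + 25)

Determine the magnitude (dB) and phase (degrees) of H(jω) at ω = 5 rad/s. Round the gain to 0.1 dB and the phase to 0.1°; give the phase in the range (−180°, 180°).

At s = jω = j5:
zero (s+364): 364 + j5 → |·| = √(364²+5²) = √132521 ≈ 364.03, ∠ = arctan(5/364) ≈ 0.79°
quadratic: (j5)² + 3.5·j5 + 25 = 0 + j17.5 → |·| ≈ 17.5, ∠ ≈ 90.00°
|H| = 250 · 364.03 / 17.5 ≈ 5200.4
Gain = 20 log₁₀(5200.4) ≈ 74.32 dB
∠H = 0.79° − 90.00° = -89.21°

74.3 dB, -89.2°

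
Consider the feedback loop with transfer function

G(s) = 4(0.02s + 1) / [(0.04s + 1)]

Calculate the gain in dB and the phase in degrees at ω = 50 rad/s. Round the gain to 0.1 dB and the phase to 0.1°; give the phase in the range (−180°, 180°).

At ω = 50 rad/s:
zero (1 + j50·0.02) = 1 + j1 → |·| ≈ 1.4142, ∠ ≈ 45.00°
pole (1 + j50·0.04) = 1 + j2 → |·| ≈ 2.2361, ∠ ≈ 63.43°
|G| = 4 · 1.4142 / (2.2361) ≈ 2.5298
Gain = 20 log₁₀(2.5298) ≈ 8.06 dB
∠G = (45.00°) − (63.43°) = -18.43°

8.1 dB, -18.4°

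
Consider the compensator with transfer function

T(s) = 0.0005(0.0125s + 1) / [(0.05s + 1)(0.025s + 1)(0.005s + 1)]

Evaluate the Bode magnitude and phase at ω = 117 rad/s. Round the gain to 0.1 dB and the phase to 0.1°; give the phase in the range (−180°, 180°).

-87.6 dB, -126.1°

At ω = 117 rad/s:
zero (1 + j117·0.0125) = 1 + j1.4625 → |·| ≈ 1.7717, ∠ ≈ 55.64°
pole (1 + j117·0.05) = 1 + j5.85 → |·| ≈ 5.9349, ∠ ≈ 80.30°
pole (1 + j117·0.025) = 1 + j2.925 → |·| ≈ 3.0912, ∠ ≈ 71.13°
pole (1 + j117·0.005) = 1 + j0.585 → |·| ≈ 1.1585, ∠ ≈ 30.33°
|T| = 0.0005 · 1.7717 / (5.9349 · 3.0912 · 1.1585) ≈ 4.168e-05
Gain = 20 log₁₀(4.168e-05) ≈ -87.60 dB
∠T = (55.64°) − (80.30° + 71.13° + 30.33°) = -126.12°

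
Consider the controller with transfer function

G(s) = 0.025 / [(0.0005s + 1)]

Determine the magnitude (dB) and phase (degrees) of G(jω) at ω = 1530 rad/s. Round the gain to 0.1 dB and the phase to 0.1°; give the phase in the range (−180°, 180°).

-34.0 dB, -37.4°

At ω = 1530 rad/s:
pole (1 + j1530·0.0005) = 1 + j0.765 → |·| ≈ 1.2591, ∠ ≈ 37.42°
|G| = 0.025 · 1 / (1.2591) ≈ 0.019855
Gain = 20 log₁₀(0.019855) ≈ -34.04 dB
∠G = (0°) − (37.42°) = -37.42°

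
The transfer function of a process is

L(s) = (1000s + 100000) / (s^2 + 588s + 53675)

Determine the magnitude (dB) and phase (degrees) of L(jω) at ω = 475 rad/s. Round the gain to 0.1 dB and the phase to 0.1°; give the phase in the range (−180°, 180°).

3.4 dB, -43.5°

Substitute s = j475:
Numerator: 1000(j475) + 100000 = 100000 + j475000
Denominator: (j475)^2 + 588(j475) + 53675 = -171950 + j279300
|N| = √(100000² + 475000²) ≈ 4.8541e+05, ∠N ≈ 78.11°
|D| = √(171950² + 279300²) ≈ 3.2799e+05, ∠D ≈ 121.62°
|L| = 4.8541e+05 / 3.2799e+05 ≈ 1.48
Gain = 20 log₁₀(1.48) ≈ 3.41 dB
∠L = 78.11° − 121.62° = -43.51°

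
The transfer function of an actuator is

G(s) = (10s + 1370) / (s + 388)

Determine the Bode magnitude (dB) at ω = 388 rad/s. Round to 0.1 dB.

17.5 dB

Substitute s = j388:
Numerator: 10(j388) + 1370 = 1370 + j3880
Denominator: (j388) + 388 = 388 + j388
|N| = √(1370² + 3880²) ≈ 4114.8, ∠N ≈ 70.55°
|D| = √(388² + 388²) ≈ 548.71, ∠D ≈ 45.00°
|G| = 4114.8 / 548.71 ≈ 7.499
Gain = 20 log₁₀(7.499) ≈ 17.50 dB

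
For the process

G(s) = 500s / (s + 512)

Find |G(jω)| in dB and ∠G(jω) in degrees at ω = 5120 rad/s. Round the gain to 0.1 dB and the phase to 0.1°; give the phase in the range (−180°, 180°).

At s = jω = j5120:
zero at origin: s = j5120 → |·| = 5120, ∠ = 90.00°
pole (s+512): 512 + j5120 → |·| = √(512²+5120²) = √26476544 ≈ 5145.5, ∠ = arctan(5120/512) ≈ 84.29°
|G| = 500 · 5120 / 5145.5 ≈ 497.52
Gain = 20 log₁₀(497.52) ≈ 53.94 dB
∠G = 90.00° − 84.29° = 5.71°

53.9 dB, 5.7°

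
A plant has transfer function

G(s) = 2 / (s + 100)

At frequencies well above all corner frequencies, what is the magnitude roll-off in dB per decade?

Each pole contributes −20 dB/decade at high frequency; each zero contributes +20 dB/decade.
Net: 0 zero(s) − 1 pole(s) → -20 dB/decade.

-20 dB/decade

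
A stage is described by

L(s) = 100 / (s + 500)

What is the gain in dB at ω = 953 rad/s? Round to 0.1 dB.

Substitute s = j953:
Numerator: 100 = 100 + j0
Denominator: (j953) + 500 = 500 + j953
|N| = √(100² + 0²) ≈ 100, ∠N ≈ 0.00°
|D| = √(500² + 953²) ≈ 1076.2, ∠D ≈ 62.32°
|L| = 100 / 1076.2 ≈ 0.09292
Gain = 20 log₁₀(0.09292) ≈ -20.64 dB

-20.6 dB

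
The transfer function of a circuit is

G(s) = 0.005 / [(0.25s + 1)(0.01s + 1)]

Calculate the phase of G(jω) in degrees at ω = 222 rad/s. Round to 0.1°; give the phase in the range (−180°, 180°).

-154.7°

At ω = 222 rad/s:
pole (1 + j222·0.25) = 1 + j55.5 → |·| ≈ 55.509, ∠ ≈ 88.97°
pole (1 + j222·0.01) = 1 + j2.22 → |·| ≈ 2.4348, ∠ ≈ 65.75°
∠G = (0°) − (88.97° + 65.75°) = -154.72°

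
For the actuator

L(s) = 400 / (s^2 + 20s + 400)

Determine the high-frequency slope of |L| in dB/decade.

-40 dB/decade

Each pole contributes −20 dB/decade at high frequency; each zero contributes +20 dB/decade.
Net: 0 zero(s) − 2 pole(s) → -40 dB/decade.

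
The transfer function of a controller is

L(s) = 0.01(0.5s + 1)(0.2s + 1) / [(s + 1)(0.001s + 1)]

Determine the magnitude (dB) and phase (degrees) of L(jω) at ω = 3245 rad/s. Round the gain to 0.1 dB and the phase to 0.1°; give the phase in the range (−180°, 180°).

-0.4 dB, 17.0°

At ω = 3245 rad/s:
zero (1 + j3245·0.5) = 1 + j1622.5 → |·| ≈ 1622.5, ∠ ≈ 89.96°
zero (1 + j3245·0.2) = 1 + j649 → |·| ≈ 649, ∠ ≈ 89.91°
pole (1 + j3245·1) = 1 + j3245 → |·| ≈ 3245, ∠ ≈ 89.98°
pole (1 + j3245·0.001) = 1 + j3.245 → |·| ≈ 3.3956, ∠ ≈ 72.87°
|L| = 0.01 · 1622.5 · 649 / (3245 · 3.3956) ≈ 0.95565
Gain = 20 log₁₀(0.95565) ≈ -0.39 dB
∠L = (89.96° + 89.91°) − (89.98° + 72.87°) = 17.02°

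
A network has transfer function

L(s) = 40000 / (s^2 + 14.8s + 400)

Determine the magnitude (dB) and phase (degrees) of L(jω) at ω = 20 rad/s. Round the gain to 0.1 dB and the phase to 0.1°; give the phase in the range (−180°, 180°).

At s = jω = j20:
quadratic: (j20)² + 14.8·j20 + 400 = 0 + j296 → |·| ≈ 296, ∠ ≈ 90.00°
|L| = 40000 / 296 ≈ 135.14
Gain = 20 log₁₀(135.14) ≈ 42.62 dB
∠L = 0.00° − 90.00° = -90.00°

42.6 dB, -90.0°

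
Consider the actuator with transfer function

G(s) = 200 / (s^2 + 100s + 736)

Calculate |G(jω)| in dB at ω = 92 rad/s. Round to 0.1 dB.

Substitute s = j92:
Numerator: 200 = 200 + j0
Denominator: (j92)^2 + 100(j92) + 736 = -7728 + j9200
|N| = √(200² + 0²) ≈ 200, ∠N ≈ 0.00°
|D| = √(7728² + 9200²) ≈ 12015, ∠D ≈ 130.03°
|G| = 200 / 12015 ≈ 0.016646
Gain = 20 log₁₀(0.016646) ≈ -35.57 dB

-35.6 dB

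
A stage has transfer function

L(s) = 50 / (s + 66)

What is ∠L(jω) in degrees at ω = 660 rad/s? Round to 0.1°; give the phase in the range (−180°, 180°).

-84.3°

At s = jω = j660:
pole (s+66): 66 + j660 → |·| = √(66²+660²) = √439956 ≈ 663.29, ∠ = arctan(660/66) ≈ 84.29°
∠L = 0.00° − 84.29° = -84.29°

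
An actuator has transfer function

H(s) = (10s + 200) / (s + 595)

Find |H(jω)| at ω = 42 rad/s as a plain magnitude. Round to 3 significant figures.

Substitute s = j42:
Numerator: 10(j42) + 200 = 200 + j420
Denominator: (j42) + 595 = 595 + j42
|N| = √(200² + 420²) ≈ 465.19, ∠N ≈ 64.54°
|D| = √(595² + 42²) ≈ 596.48, ∠D ≈ 4.04°
|H| = 465.19 / 596.48 ≈ 0.77989

0.780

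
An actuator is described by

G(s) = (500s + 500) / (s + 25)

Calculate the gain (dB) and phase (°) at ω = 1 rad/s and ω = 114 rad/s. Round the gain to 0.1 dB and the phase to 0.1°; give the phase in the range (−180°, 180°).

ω = 1: 29.0 dB, 42.7°; ω = 114: 53.8 dB, 11.9°

Substitute s = j1:
Numerator: 500(j1) + 500 = 500 + j500
Denominator: (j1) + 25 = 25 + j1
|N| = √(500² + 500²) ≈ 707.11, ∠N ≈ 45.00°
|D| = √(25² + 1²) ≈ 25.02, ∠D ≈ 2.29°
|G| = 707.11 / 25.02 ≈ 28.262
Gain = 20 log₁₀(28.262) ≈ 29.02 dB
∠G = 45.00° − 2.29° = 42.71°

Substitute s = j114:
Numerator: 500(j114) + 500 = 500 + j57000
Denominator: (j114) + 25 = 25 + j114
|N| = √(500² + 57000²) ≈ 57002, ∠N ≈ 89.50°
|D| = √(25² + 114²) ≈ 116.71, ∠D ≈ 77.63°
|G| = 57002 / 116.71 ≈ 488.41
Gain = 20 log₁₀(488.41) ≈ 53.78 dB
∠G = 89.50° − 77.63° = 11.87°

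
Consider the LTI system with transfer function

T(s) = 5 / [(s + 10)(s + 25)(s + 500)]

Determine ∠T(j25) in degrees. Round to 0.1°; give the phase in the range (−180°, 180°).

At s = jω = j25:
pole (s+10): 10 + j25 → |·| = √(10²+25²) = √725 ≈ 26.926, ∠ = arctan(25/10) ≈ 68.20°
pole (s+25): 25 + j25 → |·| = √(25²+25²) = √1250 ≈ 35.355, ∠ = arctan(25/25) ≈ 45.00°
pole (s+500): 500 + j25 → |·| = √(500²+25²) = √250625 ≈ 500.62, ∠ = arctan(25/500) ≈ 2.86°
∠T = 0.00° − 116.06° = -116.06°

-116.1°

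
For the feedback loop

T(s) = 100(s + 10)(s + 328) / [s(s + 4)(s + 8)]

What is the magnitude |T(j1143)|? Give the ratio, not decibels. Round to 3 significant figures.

At s = jω = j1143:
zero (s+10): 10 + j1143 → |·| = √(10²+1143²) = √1306549 ≈ 1143, ∠ = arctan(1143/10) ≈ 89.50°
zero (s+328): 328 + j1143 → |·| = √(328²+1143²) = √1414033 ≈ 1189.1, ∠ = arctan(1143/328) ≈ 73.99°
pole (s+4): 4 + j1143 → |·| = √(4²+1143²) = √1306465 ≈ 1143, ∠ = arctan(1143/4) ≈ 89.80°
pole (s+8): 8 + j1143 → |·| = √(8²+1143²) = √1306513 ≈ 1143, ∠ = arctan(1143/8) ≈ 89.60°
pole at origin: |s| = 1143, ∠ = 90.00° (in denominator)
|T| = 100 · 1.3591e+06 / 1.4933e+09 ≈ 0.091013

0.0910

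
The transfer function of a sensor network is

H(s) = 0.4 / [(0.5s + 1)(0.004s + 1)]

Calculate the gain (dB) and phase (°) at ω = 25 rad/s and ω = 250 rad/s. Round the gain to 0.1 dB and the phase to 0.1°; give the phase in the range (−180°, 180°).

At ω = 25 rad/s:
pole (1 + j25·0.5) = 1 + j12.5 → |·| ≈ 12.54, ∠ ≈ 85.43°
pole (1 + j25·0.004) = 1 + j0.1 → |·| ≈ 1.005, ∠ ≈ 5.71°
|H| = 0.4 · 1 / (12.54 · 1.005) ≈ 0.031739
Gain = 20 log₁₀(0.031739) ≈ -29.97 dB
∠H = (0°) − (85.43° + 5.71°) = -91.14°

At ω = 250 rad/s:
pole (1 + j250·0.5) = 1 + j125 → |·| ≈ 125, ∠ ≈ 89.54°
pole (1 + j250·0.004) = 1 + j1 → |·| ≈ 1.4142, ∠ ≈ 45.00°
|H| = 0.4 · 1 / (125 · 1.4142) ≈ 0.0022628
Gain = 20 log₁₀(0.0022628) ≈ -52.91 dB
∠H = (0°) − (89.54° + 45.00°) = -134.54°

ω = 25: -30.0 dB, -91.1°; ω = 250: -52.9 dB, -134.5°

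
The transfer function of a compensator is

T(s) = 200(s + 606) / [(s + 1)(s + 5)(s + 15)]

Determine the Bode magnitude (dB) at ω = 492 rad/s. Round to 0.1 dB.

-57.7 dB

At s = jω = j492:
zero (s+606): 606 + j492 → |·| = √(606²+492²) = √609300 ≈ 780.58, ∠ = arctan(492/606) ≈ 39.07°
pole (s+1): 1 + j492 → |·| = √(1²+492²) = √242065 ≈ 492, ∠ = arctan(492/1) ≈ 89.88°
pole (s+5): 5 + j492 → |·| = √(5²+492²) = √242089 ≈ 492.03, ∠ = arctan(492/5) ≈ 89.42°
pole (s+15): 15 + j492 → |·| = √(15²+492²) = √242289 ≈ 492.23, ∠ = arctan(492/15) ≈ 88.25°
|T| = 200 · 780.58 / 1.1916e+08 ≈ 0.0013101
Gain = 20 log₁₀(0.0013101) ≈ -57.65 dB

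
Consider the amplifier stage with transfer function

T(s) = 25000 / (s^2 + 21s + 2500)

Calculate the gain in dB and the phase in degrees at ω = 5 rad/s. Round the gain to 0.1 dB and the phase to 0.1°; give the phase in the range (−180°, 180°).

20.1 dB, -2.4°

At s = jω = j5:
quadratic: (j5)² + 21·j5 + 2500 = 2475 + j105 → |·| ≈ 2477.2, ∠ ≈ 2.43°
|T| = 25000 / 2477.2 ≈ 10.092
Gain = 20 log₁₀(10.092) ≈ 20.08 dB
∠T = 0.00° − 2.43° = -2.43°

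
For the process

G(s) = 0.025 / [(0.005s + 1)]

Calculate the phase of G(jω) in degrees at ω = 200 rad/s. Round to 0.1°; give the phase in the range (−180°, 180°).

At ω = 200 rad/s:
pole (1 + j200·0.005) = 1 + j1 → |·| ≈ 1.4142, ∠ ≈ 45.00°
∠G = (0°) − (45.00°) = -45.00°

-45.0°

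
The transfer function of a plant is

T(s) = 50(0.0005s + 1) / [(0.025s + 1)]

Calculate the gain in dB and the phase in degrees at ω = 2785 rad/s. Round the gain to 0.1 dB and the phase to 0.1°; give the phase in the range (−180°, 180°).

1.8 dB, -34.9°

At ω = 2785 rad/s:
zero (1 + j2785·0.0005) = 1 + j1.3925 → |·| ≈ 1.7144, ∠ ≈ 54.32°
pole (1 + j2785·0.025) = 1 + j69.625 → |·| ≈ 69.632, ∠ ≈ 89.18°
|T| = 50 · 1.7144 / (69.632) ≈ 1.231
Gain = 20 log₁₀(1.231) ≈ 1.81 dB
∠T = (54.32°) − (89.18°) = -34.86°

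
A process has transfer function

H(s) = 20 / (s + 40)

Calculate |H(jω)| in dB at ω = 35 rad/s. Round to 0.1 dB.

At s = jω = j35:
pole (s+40): 40 + j35 → |·| = √(40²+35²) = √2825 ≈ 53.151, ∠ = arctan(35/40) ≈ 41.19°
|H| = 20 / 53.151 ≈ 0.37629
Gain = 20 log₁₀(0.37629) ≈ -8.49 dB

-8.5 dB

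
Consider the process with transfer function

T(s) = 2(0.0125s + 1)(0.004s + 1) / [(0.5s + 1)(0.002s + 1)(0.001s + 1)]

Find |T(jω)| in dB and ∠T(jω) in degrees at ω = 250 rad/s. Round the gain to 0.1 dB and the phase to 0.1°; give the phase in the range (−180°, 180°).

At ω = 250 rad/s:
zero (1 + j250·0.0125) = 1 + j3.125 → |·| ≈ 3.2811, ∠ ≈ 72.26°
zero (1 + j250·0.004) = 1 + j1 → |·| ≈ 1.4142, ∠ ≈ 45.00°
pole (1 + j250·0.5) = 1 + j125 → |·| ≈ 125, ∠ ≈ 89.54°
pole (1 + j250·0.002) = 1 + j0.5 → |·| ≈ 1.118, ∠ ≈ 26.57°
pole (1 + j250·0.001) = 1 + j0.25 → |·| ≈ 1.0308, ∠ ≈ 14.04°
|T| = 2 · 3.2811 · 1.4142 / (125 · 1.118 · 1.0308) ≈ 0.064422
Gain = 20 log₁₀(0.064422) ≈ -23.82 dB
∠T = (72.26° + 45.00°) − (89.54° + 26.57° + 14.04°) = -12.89°

-23.8 dB, -12.9°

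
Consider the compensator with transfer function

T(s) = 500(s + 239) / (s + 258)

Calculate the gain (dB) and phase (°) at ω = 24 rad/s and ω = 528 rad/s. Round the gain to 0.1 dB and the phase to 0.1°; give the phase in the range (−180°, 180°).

At s = jω = j24:
zero (s+239): 239 + j24 → |·| = √(239²+24²) = √57697 ≈ 240.2, ∠ = arctan(24/239) ≈ 5.73°
pole (s+258): 258 + j24 → |·| = √(258²+24²) = √67140 ≈ 259.11, ∠ = arctan(24/258) ≈ 5.31°
|T| = 500 · 240.2 / 259.11 ≈ 463.51
Gain = 20 log₁₀(463.51) ≈ 53.32 dB
∠T = 5.73° − 5.31° = 0.42°

At s = jω = j528:
zero (s+239): 239 + j528 → |·| = √(239²+528²) = √335905 ≈ 579.57, ∠ = arctan(528/239) ≈ 65.65°
pole (s+258): 258 + j528 → |·| = √(258²+528²) = √345348 ≈ 587.66, ∠ = arctan(528/258) ≈ 63.96°
|T| = 500 · 579.57 / 587.66 ≈ 493.12
Gain = 20 log₁₀(493.12) ≈ 53.86 dB
∠T = 65.65° − 63.96° = 1.69°

ω = 24: 53.3 dB, 0.4°; ω = 528: 53.9 dB, 1.7°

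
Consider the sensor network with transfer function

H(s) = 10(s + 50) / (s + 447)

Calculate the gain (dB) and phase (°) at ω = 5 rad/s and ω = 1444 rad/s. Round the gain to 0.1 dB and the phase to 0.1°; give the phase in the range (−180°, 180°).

ω = 5: 1.0 dB, 5.1°; ω = 1444: 19.6 dB, 15.2°

At s = jω = j5:
zero (s+50): 50 + j5 → |·| = √(50²+5²) = √2525 ≈ 50.249, ∠ = arctan(5/50) ≈ 5.71°
pole (s+447): 447 + j5 → |·| = √(447²+5²) = √199834 ≈ 447.03, ∠ = arctan(5/447) ≈ 0.64°
|H| = 10 · 50.249 / 447.03 ≈ 1.1241
Gain = 20 log₁₀(1.1241) ≈ 1.02 dB
∠H = 5.71° − 0.64° = 5.07°

At s = jω = j1444:
zero (s+50): 50 + j1444 → |·| = √(50²+1444²) = √2087636 ≈ 1444.9, ∠ = arctan(1444/50) ≈ 88.02°
pole (s+447): 447 + j1444 → |·| = √(447²+1444²) = √2284945 ≈ 1511.6, ∠ = arctan(1444/447) ≈ 72.80°
|H| = 10 · 1444.9 / 1511.6 ≈ 9.5587
Gain = 20 log₁₀(9.5587) ≈ 19.61 dB
∠H = 88.02° − 72.80° = 15.22°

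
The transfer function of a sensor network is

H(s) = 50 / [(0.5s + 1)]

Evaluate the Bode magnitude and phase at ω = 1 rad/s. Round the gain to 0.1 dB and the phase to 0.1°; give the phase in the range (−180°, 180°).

33.0 dB, -26.6°

At ω = 1 rad/s:
pole (1 + j1·0.5) = 1 + j0.5 → |·| ≈ 1.118, ∠ ≈ 26.57°
|H| = 50 · 1 / (1.118) ≈ 44.723
Gain = 20 log₁₀(44.723) ≈ 33.01 dB
∠H = (0°) − (26.57°) = -26.57°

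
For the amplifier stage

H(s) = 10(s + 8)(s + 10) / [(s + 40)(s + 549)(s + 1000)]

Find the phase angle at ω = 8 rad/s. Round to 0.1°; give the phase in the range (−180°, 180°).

71.1°

At s = jω = j8:
zero (s+8): 8 + j8 → |·| = √(8²+8²) = √128 ≈ 11.314, ∠ = arctan(8/8) ≈ 45.00°
zero (s+10): 10 + j8 → |·| = √(10²+8²) = √164 ≈ 12.806, ∠ = arctan(8/10) ≈ 38.66°
pole (s+40): 40 + j8 → |·| = √(40²+8²) = √1664 ≈ 40.792, ∠ = arctan(8/40) ≈ 11.31°
pole (s+549): 549 + j8 → |·| = √(549²+8²) = √301465 ≈ 549.06, ∠ = arctan(8/549) ≈ 0.83°
pole (s+1000): 1000 + j8 → |·| = √(1000²+8²) = √1000064 ≈ 1000, ∠ = arctan(8/1000) ≈ 0.46°
∠H = 83.66° − 12.60° = 71.06°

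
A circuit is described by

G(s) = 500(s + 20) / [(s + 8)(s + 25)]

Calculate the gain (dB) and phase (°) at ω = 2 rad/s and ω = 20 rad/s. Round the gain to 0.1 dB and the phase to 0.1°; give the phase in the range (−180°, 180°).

At s = jω = j2:
zero (s+20): 20 + j2 → |·| = √(20²+2²) = √404 ≈ 20.1, ∠ = arctan(2/20) ≈ 5.71°
pole (s+8): 8 + j2 → |·| = √(8²+2²) = √68 ≈ 8.2462, ∠ = arctan(2/8) ≈ 14.04°
pole (s+25): 25 + j2 → |·| = √(25²+2²) = √629 ≈ 25.08, ∠ = arctan(2/25) ≈ 4.57°
|G| = 500 · 20.1 / 206.81 ≈ 48.595
Gain = 20 log₁₀(48.595) ≈ 33.73 dB
∠G = 5.71° − 18.61° = -12.90°

At s = jω = j20:
zero (s+20): 20 + j20 → |·| = √(20²+20²) = √800 ≈ 28.284, ∠ = arctan(20/20) ≈ 45.00°
pole (s+8): 8 + j20 → |·| = √(8²+20²) = √464 ≈ 21.541, ∠ = arctan(20/8) ≈ 68.20°
pole (s+25): 25 + j20 → |·| = √(25²+20²) = √1025 ≈ 32.016, ∠ = arctan(20/25) ≈ 38.66°
|G| = 500 · 28.284 / 689.66 ≈ 20.506
Gain = 20 log₁₀(20.506) ≈ 26.24 dB
∠G = 45.00° − 106.86° = -61.86°

ω = 2: 33.7 dB, -12.9°; ω = 20: 26.2 dB, -61.9°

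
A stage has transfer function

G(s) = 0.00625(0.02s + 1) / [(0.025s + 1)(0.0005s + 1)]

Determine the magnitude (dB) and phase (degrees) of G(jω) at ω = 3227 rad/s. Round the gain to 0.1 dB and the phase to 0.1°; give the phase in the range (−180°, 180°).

-51.6 dB, -58.4°

At ω = 3227 rad/s:
zero (1 + j3227·0.02) = 1 + j64.54 → |·| ≈ 64.548, ∠ ≈ 89.11°
pole (1 + j3227·0.025) = 1 + j80.675 → |·| ≈ 80.681, ∠ ≈ 89.29°
pole (1 + j3227·0.0005) = 1 + j1.6135 → |·| ≈ 1.8983, ∠ ≈ 58.21°
|G| = 0.00625 · 64.548 / (80.681 · 1.8983) ≈ 0.0026341
Gain = 20 log₁₀(0.0026341) ≈ -51.59 dB
∠G = (89.11°) − (89.29° + 58.21°) = -58.39°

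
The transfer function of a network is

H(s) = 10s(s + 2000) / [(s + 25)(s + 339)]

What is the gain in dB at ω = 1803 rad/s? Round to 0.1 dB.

At s = jω = j1803:
zero (s+2000): 2000 + j1803 → |·| = √(2000²+1803²) = √7250809 ≈ 2692.7, ∠ = arctan(1803/2000) ≈ 42.03°
zero at origin: s = j1803 → |·| = 1803, ∠ = 90.00°
pole (s+25): 25 + j1803 → |·| = √(25²+1803²) = √3251434 ≈ 1803.2, ∠ = arctan(1803/25) ≈ 89.21°
pole (s+339): 339 + j1803 → |·| = √(339²+1803²) = √3365730 ≈ 1834.6, ∠ = arctan(1803/339) ≈ 79.35°
|H| = 10 · 4.8549e+06 / 3.3082e+06 ≈ 14.675
Gain = 20 log₁₀(14.675) ≈ 23.33 dB

23.3 dB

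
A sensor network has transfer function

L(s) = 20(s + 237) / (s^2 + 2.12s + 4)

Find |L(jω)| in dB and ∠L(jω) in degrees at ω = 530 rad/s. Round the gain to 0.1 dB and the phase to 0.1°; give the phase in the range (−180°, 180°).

At s = jω = j530:
zero (s+237): 237 + j530 → |·| = √(237²+530²) = √337069 ≈ 580.58, ∠ = arctan(530/237) ≈ 65.91°
quadratic: (j530)² + 2.12·j530 + 4 = -280896 + j1123.6 → |·| ≈ 2.809e+05, ∠ ≈ 179.77°
|L| = 20 · 580.58 / 2.809e+05 ≈ 0.041337
Gain = 20 log₁₀(0.041337) ≈ -27.67 dB
∠L = 65.91° − 179.77° = -113.86°

-27.7 dB, -113.9°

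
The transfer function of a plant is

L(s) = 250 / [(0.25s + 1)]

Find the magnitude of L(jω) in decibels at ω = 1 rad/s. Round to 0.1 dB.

At ω = 1 rad/s:
pole (1 + j1·0.25) = 1 + j0.25 → |·| ≈ 1.0308, ∠ ≈ 14.04°
|L| = 250 · 1 / (1.0308) ≈ 242.53
Gain = 20 log₁₀(242.53) ≈ 47.70 dB

47.7 dB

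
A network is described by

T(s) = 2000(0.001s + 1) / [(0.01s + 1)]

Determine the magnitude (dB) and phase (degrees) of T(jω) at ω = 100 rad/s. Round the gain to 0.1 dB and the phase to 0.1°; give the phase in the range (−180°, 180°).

At ω = 100 rad/s:
zero (1 + j100·0.001) = 1 + j0.1 → |·| ≈ 1.005, ∠ ≈ 5.71°
pole (1 + j100·0.01) = 1 + j1 → |·| ≈ 1.4142, ∠ ≈ 45.00°
|T| = 2000 · 1.005 / (1.4142) ≈ 1421.3
Gain = 20 log₁₀(1421.3) ≈ 63.05 dB
∠T = (5.71°) − (45.00°) = -39.29°

63.1 dB, -39.3°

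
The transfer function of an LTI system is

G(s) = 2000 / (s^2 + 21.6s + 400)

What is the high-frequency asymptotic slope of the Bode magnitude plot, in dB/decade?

-40 dB/decade

Each pole contributes −20 dB/decade at high frequency; each zero contributes +20 dB/decade.
Net: 0 zero(s) − 2 pole(s) → -40 dB/decade.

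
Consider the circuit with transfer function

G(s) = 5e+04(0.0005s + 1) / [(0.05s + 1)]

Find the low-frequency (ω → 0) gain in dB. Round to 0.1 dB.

G(0) = 5e+04 · 1 / 1 = 50000
20 log₁₀(50000) ≈ 93.98 dB

94.0 dB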